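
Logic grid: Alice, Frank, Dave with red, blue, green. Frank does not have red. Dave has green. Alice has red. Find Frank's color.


From clues:
  Dave → green
  Alice → red
By elimination, Frank gets the remaining.

blue


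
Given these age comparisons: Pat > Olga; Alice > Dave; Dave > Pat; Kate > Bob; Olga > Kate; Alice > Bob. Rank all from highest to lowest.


Constraints: Pat > Olga; Alice > Dave; Dave > Pat; Kate > Bob; Olga > Kate; Alice > Bob
Method: at each step, the next-highest is the one remaining person who never appears on the smaller side of a constraint between remaining people.
  Step 1: remaining {Dave, Alice, Bob, Olga, Pat, Kate}; on the smaller side: {Dave, Bob, Olga, Pat, Kate} → Alice is next (Alice > Dave; Alice > Bob).
  Step 2: remaining {Dave, Bob, Olga, Pat, Kate}; on the smaller side: {Bob, Olga, Pat, Kate} → Dave is next (Dave > Pat).
  Step 3: remaining {Bob, Olga, Pat, Kate}; on the smaller side: {Bob, Olga, Kate} → Pat is next (Pat > Olga).
  Step 4: remaining {Bob, Olga, Kate}; on the smaller side: {Bob, Kate} → Olga is next (Olga > Kate).
  Step 5: remaining {Bob, Kate}; on the smaller side: {Bob} → Kate is next (Kate > Bob).
  Step 6: only Bob remains → lowest.
Final ranking (highest to lowest):

Alice > Dave > Pat > Olga > Kate > Bob


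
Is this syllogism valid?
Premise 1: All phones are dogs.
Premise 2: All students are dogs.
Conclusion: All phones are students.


Premise 1: All phones are dogs.
Premise 2: All students are dogs.
Conclusion: All phones are students.
Fallacy: undistributed middle. dogs is predicate in both.
Counterexample: phones and students could be disjoint subsets of dogs.

Invalid


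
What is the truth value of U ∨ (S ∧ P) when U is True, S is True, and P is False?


U = True, S = True, P = False
Step 1: S ∧ P = True AND False = False
Step 2: U ∨ False = True OR False = True
AND evaluated first (higher precedence); then OR applied.

True


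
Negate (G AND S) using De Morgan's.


De Morgan's law: ¬(P ∧ Q) ≡ ¬P ∨ ¬Q
¬(G ∧ S) = ¬G ∨ ¬S

¬G ∨ ¬S


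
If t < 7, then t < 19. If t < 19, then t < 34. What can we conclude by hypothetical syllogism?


Hypothetical syllogism: P → Q, Q → R ⊢ P → R
Premise 1: t < 7 → t < 19
Premise 2: t < 19 → t < 34
Chain the implications: the middle term (t < 19) links the two.
Conclusion: If t < 7, then t < 34.

If t < 7, then t < 34.


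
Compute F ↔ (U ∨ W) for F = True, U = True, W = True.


F = True, U = True, W = True
Step 1: U ∨ W = True OR True = True
Step 2: F ↔ (True): true when both sides have same truth value.
Result: True ↔ True = True

True


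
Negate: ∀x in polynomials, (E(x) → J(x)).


Original: ∀x (E(x) → J(x))
Rule: ¬∀→∃, ¬∃→∀, negate predicate.
Negation: ∃x (E(x) ∧ ¬J(x))

∃x (E(x) ∧ ¬J(x))


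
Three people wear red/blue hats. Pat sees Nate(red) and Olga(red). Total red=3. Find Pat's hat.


Total red = 3, seen red = 2
Own red = 3 - 2 = 1
Pat's hat is red.

red


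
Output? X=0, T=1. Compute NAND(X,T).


X AND T = 0
NOT(0) = 1

1


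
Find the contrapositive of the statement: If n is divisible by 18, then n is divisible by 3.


Original: If n is divisible by 18, then n is divisible by 3
Contrapositive: If ¬Q, then ¬P
Negate Q: not (n is divisible by 3)
Negate P: not (n is divisible by 18)

If not (n is divisible by 3), then not (n is divisible by 18).


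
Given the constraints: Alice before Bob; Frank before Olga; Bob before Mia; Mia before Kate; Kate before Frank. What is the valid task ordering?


Constraints: Alice before Bob; Frank before Olga; Bob before Mia; Mia before Kate; Kate before Frank
Method: repeatedly schedule the remaining task that has no remaining task required before it.
  Step 1: remaining {Bob, Alice, Frank, Mia, Kate, Olga}; every task except Alice still has a predecessor pending → schedule Alice.
  Step 2: remaining {Bob, Frank, Mia, Kate, Olga}; every task except Bob still has a predecessor pending → schedule Bob.
  Step 3: remaining {Frank, Mia, Kate, Olga}; every task except Mia still has a predecessor pending → schedule Mia.
  Step 4: remaining {Frank, Kate, Olga}; every task except Kate still has a predecessor pending → schedule Kate.
  Step 5: remaining {Frank, Olga}; every task except Frank still has a predecessor pending → schedule Frank.
  Step 6: only Olga remains → schedule Olga.
Resulting order:

Alice → Bob → Mia → Kate → Frank → Olga


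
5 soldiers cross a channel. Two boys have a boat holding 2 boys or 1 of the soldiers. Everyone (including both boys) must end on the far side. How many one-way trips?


Per crossing of one of the soldiers: boys→, one←, one of the soldiers→, one← = 4 trips
5 × 4 = 20, + 1 final boys→ = 21
Minimum trips = 21

21


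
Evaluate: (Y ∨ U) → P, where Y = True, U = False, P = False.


Y = True, U = False, P = False
Step 1: Y ∨ U = True OR False = True
Step 2: (True) → P: false only when antecedent=True and P=False.
Result: False

False


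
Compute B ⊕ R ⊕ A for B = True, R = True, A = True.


B = True, R = True, A = True
Step 1: B ⊕ R = True XOR True = False
Step 2: False ⊕ A = False XOR True = True
XOR is true when an odd number of operands are true.

True


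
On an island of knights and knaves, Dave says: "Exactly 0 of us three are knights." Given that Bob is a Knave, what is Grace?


Dave claims exactly 0 knights among Dave, Bob, Grace.
Given: Bob is a Knave.

Case 1: Dave is a Knight (tells truth)
  Then exactly 0 of the three are knights.
  Counting Dave, Bob: 1 knight(s) so far. Need -1 more → impossible.
Case 2: Dave is a Knave (lies)
  Then the count is NOT 0.
  If Grace = Knave, count = 0 = 0 → claim would be true, contradicts lie.
  If Grace = Knight, count = 1 ≠ 0 → lie confirmed ✓

Grace is a Knight.

Knight


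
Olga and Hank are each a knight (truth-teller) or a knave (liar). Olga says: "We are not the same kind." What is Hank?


Olga says: "We are not the same kind."
Case 1: Olga is a Knight (truth-teller)
  Statement is true → they ARE different → Hank is a Knave
Case 2: Olga is a Knave (liar)
  Statement is false → they are NOT different → Hank is a Knave
In both cases, Hank is a Knave.

Knave


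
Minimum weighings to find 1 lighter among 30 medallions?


Each weighing has 3 outcomes (left heavy / balance / right heavy), so k weighings distinguish at most 3^k cases; splitting into three near-equal groups achieves this.
Need 3^k ≥ 30: 3^3 = 27 < 30 ≤ 3^4 = 81
k = ⌈log₃(30)⌉ = 4

4


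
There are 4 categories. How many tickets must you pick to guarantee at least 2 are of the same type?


Pigeonhole: to guarantee k in one of n categories, need (k-1)×n + 1.
k = 2, n = 4
Minimum = (2-1) × 4 + 1 = 1 × 4 + 1

5


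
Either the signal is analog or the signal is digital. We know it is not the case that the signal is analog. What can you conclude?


Disjunctive syllogism: P ∨ Q, ¬P ⊢ Q
Disjunction: the signal is analog ∨ the signal is digital
We know it is not the case that the signal is analog.
By disjunctive syllogism, the other disjunct must be true.

The signal is digital


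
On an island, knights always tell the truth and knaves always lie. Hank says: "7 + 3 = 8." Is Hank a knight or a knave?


Statement: "7 + 3 = 8."
Actual: 7 + 3 = 10
Claimed: 8
Statement is FALSE → Hank lies → Knave

Knave


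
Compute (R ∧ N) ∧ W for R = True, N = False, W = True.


R = True, N = False, W = True
Step 1: R ∧ N = True AND False = False
Step 2: False ∧ W = False AND True = False
AND is true only when ALL operands are true.

False


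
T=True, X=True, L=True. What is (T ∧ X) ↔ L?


T = True, X = True, L = True
Expression: (T ∧ X) ↔ L
Step 1: T ∧ X = True AND True = True
Step 2: (True) ↔ L = (True iff True) = True

True


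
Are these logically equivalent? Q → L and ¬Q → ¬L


Expression 1: Q → L
Expression 2: ¬Q → ¬L
Truth table (Q L | Expr1 Expr2):
  T T |   T     T
  T F |   F     T   ← differ
  F T |   T     F   ← differ
  F F |   T     T
Counterexample: Q=T, L=F gives Expr1 = F but Expr2 = T, so the expressions are NOT logically equivalent.

No


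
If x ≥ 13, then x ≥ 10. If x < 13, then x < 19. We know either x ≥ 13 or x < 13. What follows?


Constructive dilemma: (P → Q) ∧ (R → S), P ∨ R ⊢ Q ∨ S
Premise 1: x ≥ 13 → x ≥ 10
Premise 2: x < 13 → x < 19
Premise 3: x ≥ 13 ∨ x < 13
Case 1: Assuming x ≥ 13, then by Premise 1, x ≥ 10.
Case 2: Assuming x < 13, then by Premise 2, x < 19.
Since one of x ≥ 13 or x < 13 must hold, we get x ≥ 10 or x < 19.

x ≥ 10 or x < 19.


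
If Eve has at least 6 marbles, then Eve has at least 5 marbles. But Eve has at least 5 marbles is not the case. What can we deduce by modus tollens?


Modus tollens: P → Q, ¬Q ⊢ ¬P
P: Eve has at least 6 marbles
Q: Eve has at least 5 marbles
We have P → Q and Q is false.
By modus tollens, P must be false.

It is not the case that Eve has at least 6 marbles


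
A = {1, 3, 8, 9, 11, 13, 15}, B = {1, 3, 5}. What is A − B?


A = {1, 3, 8, 9, 11, 13, 15}
B = {1, 3, 5}
Operation: difference A − B
In A but not B: 8, 9, 11, 13, 15

{8, 9, 11, 13, 15}


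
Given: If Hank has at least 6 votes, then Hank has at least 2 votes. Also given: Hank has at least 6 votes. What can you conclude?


Modus ponens: P → Q, P ⊢ Q
P: Hank has at least 6 votes
Q: Hank has at least 2 votes
We have P → Q and P is true.
By modus ponens, Q must be true.

Hank has at least 2 votes


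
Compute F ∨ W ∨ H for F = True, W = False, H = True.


F = True, W = False, H = True
Step 1: F ∨ W = True OR False = True
Step 2: True ∨ H = True OR True = True
OR is true when at least one operand is true.

True


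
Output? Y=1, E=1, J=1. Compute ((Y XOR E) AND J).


Y XOR E = 1^1 = 0
0 AND 1 = 0

0


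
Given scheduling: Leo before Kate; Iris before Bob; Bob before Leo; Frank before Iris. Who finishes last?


Constraints: Leo before Kate; Iris before Bob; Bob before Leo; Frank before Iris
The last task can have nothing scheduled after it, so it must never appear on the left of a 'before'.
Tasks appearing before some other task: Leo, Iris, Bob, Frank.
The only task not in that list is Kate → it is last.

Kate


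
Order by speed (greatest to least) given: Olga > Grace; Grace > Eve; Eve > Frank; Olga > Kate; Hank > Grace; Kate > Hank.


Constraints: Olga > Grace; Grace > Eve; Eve > Frank; Olga > Kate; Hank > Grace; Kate > Hank
Method: at each step, the next-highest is the one remaining person who never appears on the smaller side of a constraint between remaining people.
  Step 1: remaining {Frank, Grace, Eve, Olga, Hank, Kate}; on the smaller side: {Frank, Grace, Eve, Hank, Kate} → Olga is next (Olga > Grace; Olga > Kate).
  Step 2: remaining {Frank, Grace, Eve, Hank, Kate}; on the smaller side: {Frank, Grace, Eve, Hank} → Kate is next (Kate > Hank).
  Step 3: remaining {Frank, Grace, Eve, Hank}; on the smaller side: {Frank, Grace, Eve} → Hank is next (Hank > Grace).
  Step 4: remaining {Frank, Grace, Eve}; on the smaller side: {Frank, Eve} → Grace is next (Grace > Eve).
  Step 5: remaining {Frank, Eve}; on the smaller side: {Frank} → Eve is next (Eve > Frank).
  Step 6: only Frank remains → lowest.
Final ranking (highest to lowest):

Olga > Kate > Hank > Grace > Eve > Frank


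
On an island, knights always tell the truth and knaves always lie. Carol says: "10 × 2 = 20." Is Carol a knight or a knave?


Statement: "10 × 2 = 20."
Actual: 10 × 2 = 20
Claimed: 20
Statement is TRUE → Carol tells the truth → Knight

Knight


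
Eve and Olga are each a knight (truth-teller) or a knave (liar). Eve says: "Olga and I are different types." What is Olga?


Eve says: "Olga and I are different types."
Case 1: Eve is a Knight (truth-teller)
  Statement is true → they ARE different → Olga is a Knave
Case 2: Eve is a Knave (liar)
  Statement is false → they are NOT different → Olga is a Knave
In both cases, Olga is a Knave.

Knave


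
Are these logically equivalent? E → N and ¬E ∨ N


Expression 1: E → N
Expression 2: ¬E ∨ N
Truth table (E N | Expr1 Expr2):
  T T |   T     T
  T F |   F     F
  F T |   T     T
  F F |   T     T
All 4 rows agree, so the expressions are logically equivalent.

Yes


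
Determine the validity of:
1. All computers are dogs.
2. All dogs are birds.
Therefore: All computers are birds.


Premise 1: All computers are dogs.
Premise 2: All dogs are birds.
Conclusion: All computers are birds.
Barbara syllogism (AAA-1): All A are B, All B are C → All A are C.
Middle term (dogs) distributed in premise 2.

Valid


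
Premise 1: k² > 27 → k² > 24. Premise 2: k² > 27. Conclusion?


Modus ponens: P → Q, P ⊢ Q
P: k² > 27
Q: k² > 24
We have P → Q and P is true.
By modus ponens, Q must be true.

k² > 24


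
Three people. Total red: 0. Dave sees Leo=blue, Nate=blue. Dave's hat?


Total red = 0, seen red = 0
Own red = 0 - 0 = 0
Dave's hat is blue.

blue


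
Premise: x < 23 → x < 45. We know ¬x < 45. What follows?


Modus tollens: P → Q, ¬Q ⊢ ¬P
P: x < 23
Q: x < 45
We have P → Q and Q is false.
By modus tollens, P must be false.

It is not the case that x < 23


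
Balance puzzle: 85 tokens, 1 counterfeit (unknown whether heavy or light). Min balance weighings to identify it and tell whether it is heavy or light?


Let n = 85. 170 possibilities (n tokens × lighter/heavier); each weighing has 3 outcomes.
Bound for k weighings: say the first weighing puts j tokens on each pan. If it tips, the 2j weighed tokens remain suspects (each with a known direction) and k-1 weighings give 3^(k-1) outcomes; 3^(k-1) is odd, so 2j ≤ 3^(k-1) - 1. If it balances, the n - 2j unweighed tokens remain with direction unknown: 2(n - 2j) ≤ 3^(k-1) - 1 by the same parity argument. Adding, n ≤ (3^(k-1) - 1) + (3^(k-1) - 1)/2 = (3^k - 3)/2, and the classical three-group strategy achieves this (3 tokens in 2 weighings, 12 in 3, 39 in 4, 120 in 5).
So we need the smallest k with (3^k - 3)/2 ≥ 85.
k = 4: (3^4 - 3)/2 = 39 < 85 ✗
k = 5: (3^5 - 3)/2 = 120 ≥ 85 ✓

5


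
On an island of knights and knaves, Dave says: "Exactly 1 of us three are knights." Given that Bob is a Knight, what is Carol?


Dave claims exactly 1 knights among Dave, Bob, Carol.
Given: Bob is a Knight.

Case 1: Dave is a Knight (tells truth)
  Then exactly 1 of the three are knights.
  Counting Dave, Bob: 2 knight(s) so far. Need -1 more → impossible.
Case 2: Dave is a Knave (lies)
  Then the count is NOT 1.
  If Carol = Knave, count = 1 = 1 → claim would be true, contradicts lie.
  If Carol = Knight, count = 2 ≠ 1 → lie confirmed ✓

Carol is a Knight.

Knight


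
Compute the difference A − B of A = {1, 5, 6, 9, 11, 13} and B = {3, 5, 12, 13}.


A = {1, 5, 6, 9, 11, 13}
B = {3, 5, 12, 13}
Operation: difference A − B
In A but not B: 1, 6, 9, 11

{1, 6, 9, 11}


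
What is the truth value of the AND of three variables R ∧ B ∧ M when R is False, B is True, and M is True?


R = False, B = True, M = True
Step 1: R ∧ B = False AND True = False
Step 2: (False) ∧ M = (False) AND True = False
AND is true only when ALL operands are true.

False


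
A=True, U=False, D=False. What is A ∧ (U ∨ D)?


A = True, U = False, D = False
Expression: A ∧ (U ∨ D)
Step 1: U ∨ D = False OR False = False
Step 2: A ∧ (False) = True AND False = False

False


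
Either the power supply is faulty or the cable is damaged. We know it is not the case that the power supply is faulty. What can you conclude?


Disjunctive syllogism: P ∨ Q, ¬P ⊢ Q
Disjunction: the power supply is faulty ∨ the cable is damaged
We know it is not the case that the power supply is faulty.
By disjunctive syllogism, the other disjunct must be true.

The cable is damaged


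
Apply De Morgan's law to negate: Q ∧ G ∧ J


De Morgan's law: ¬(P ∧ Q ∧ R) ≡ ¬P ∨ ¬Q ∨ ¬R
¬(Q ∧ G ∧ J) = ¬Q ∨ ¬G ∨ ¬J

¬Q ∨ ¬G ∨ ¬J


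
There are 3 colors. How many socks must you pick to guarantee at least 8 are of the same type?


Pigeonhole: to guarantee k in one of n categories, need (k-1)×n + 1.
k = 8, n = 3
Minimum = (8-1) × 3 + 1 = 7 × 3 + 1

22


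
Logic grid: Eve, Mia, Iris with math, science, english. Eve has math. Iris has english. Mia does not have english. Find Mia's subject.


From clues:
  Iris → english
  Eve → math
By elimination, Mia gets the remaining.

science


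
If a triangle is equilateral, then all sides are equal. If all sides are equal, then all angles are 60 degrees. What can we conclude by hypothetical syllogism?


Hypothetical syllogism: P → Q, Q → R ⊢ P → R
Premise 1: a triangle is equilateral → all sides are equal
Premise 2: all sides are equal → all angles are 60 degrees
Chain the implications: the middle term (all sides are equal) links the two.
Conclusion: If a triangle is equilateral, then all angles are 60 degrees.

If a triangle is equilateral, then all angles are 60 degrees.


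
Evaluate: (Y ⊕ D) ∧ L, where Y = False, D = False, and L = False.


Y = False, D = False, L = False
Step 1: Y ⊕ D = False XOR False = False
Step 2: False ∧ L = False AND False = False
XOR true when exactly one of Y,D is true; then AND with L.

False


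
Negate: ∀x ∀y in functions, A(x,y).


Original: ∀x ∀y A(x,y)
Rule: ¬∀→∃, ¬∃→∀, negate predicate.
Negation: ∃x ∃y ¬A(x,y)

∃x ∃y ¬A(x,y)


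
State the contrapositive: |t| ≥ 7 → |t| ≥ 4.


Original: If |t| ≥ 7, then |t| ≥ 4
Contrapositive: If ¬Q, then ¬P
Negate Q: not (|t| ≥ 4)
Negate P: not (|t| ≥ 7)

If not (|t| ≥ 4), then not (|t| ≥ 7).


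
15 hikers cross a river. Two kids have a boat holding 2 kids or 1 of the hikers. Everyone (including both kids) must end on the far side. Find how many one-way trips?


Per crossing of one of the hikers: kids→, one←, one of the hikers→, one← = 4 trips
15 × 4 = 60, + 1 final kids→ = 61
Minimum trips = 61

61


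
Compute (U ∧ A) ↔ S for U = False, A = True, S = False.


U = False, A = True, S = False
Step 1: U ∧ A = False AND True = False
Step 2: (False) ↔ S: true when both sides have same truth value.
Result: False ↔ False = True

True


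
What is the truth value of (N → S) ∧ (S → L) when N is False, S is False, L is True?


N = False, S = False, L = True
Step 1: N → S is false only when N=True and S=False. Result: True
Step 2: S → L is false only when S=True and L=False. Result: True
Step 3: True ∧ True = True

True


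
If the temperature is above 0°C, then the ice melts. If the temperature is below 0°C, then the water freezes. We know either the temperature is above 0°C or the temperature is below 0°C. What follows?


Constructive dilemma: (P → Q) ∧ (R → S), P ∨ R ⊢ Q ∨ S
Premise 1: the temperature is above 0°C → the ice melts
Premise 2: the temperature is below 0°C → the water freezes
Premise 3: the temperature is above 0°C ∨ the temperature is below 0°C
Case 1: Assuming the temperature is above 0°C, then by Premise 1, the ice melts.
Case 2: Assuming the temperature is below 0°C, then by Premise 2, the water freezes.
Since one of the temperature is above 0°C or the temperature is below 0°C must hold, we get the ice melts or the water freezes.

The ice melts or the water freezes.


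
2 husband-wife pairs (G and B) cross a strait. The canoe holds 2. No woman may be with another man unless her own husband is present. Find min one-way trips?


Label couples G and B.
1. WG+WB → (far: WG,WB; near: HG,HB)
2. WG ←   (far: WB; near: HG,HB,WG)
3. HG+HB → (far: HG,HB,WB; near: WG)
4. HG ←   (far: HB,WB; near: HG,WG)  — HG returns, since WG is alone on near bank
5. HG+WG → (far: all four; near: empty)
Every state respects the constraint.
Minimum trips = 5

5


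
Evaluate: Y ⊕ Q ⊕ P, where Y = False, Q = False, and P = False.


Y = False, Q = False, P = False
Step 1: Y ⊕ Q = False XOR False = False
Step 2: False ⊕ P = False XOR False = False
XOR is true when an odd number of operands are true.

False


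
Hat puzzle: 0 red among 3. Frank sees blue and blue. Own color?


Total red = 0, seen red = 0
Own red = 0 - 0 = 0
Frank's hat is blue.

blue


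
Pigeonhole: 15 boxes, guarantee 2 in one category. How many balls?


Pigeonhole: to guarantee k in one of n categories, need (k-1)×n + 1.
k = 2, n = 15
Minimum = (2-1) × 15 + 1 = 1 × 15 + 1

16


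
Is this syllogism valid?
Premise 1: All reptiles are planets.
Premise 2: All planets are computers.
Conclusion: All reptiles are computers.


Premise 1: All reptiles are planets.
Premise 2: All planets are computers.
Conclusion: All reptiles are computers.
Barbara syllogism (AAA-1): All A are B, All B are C → All A are C.
Middle term (planets) distributed in premise 2.

Valid


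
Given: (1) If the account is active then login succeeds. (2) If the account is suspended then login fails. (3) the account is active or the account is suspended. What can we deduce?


Constructive dilemma: (P → Q) ∧ (R → S), P ∨ R ⊢ Q ∨ S
Premise 1: the account is active → login succeeds
Premise 2: the account is suspended → login fails
Premise 3: the account is active ∨ the account is suspended
Case 1: Assuming the account is active, then by Premise 1, login succeeds.
Case 2: Assuming the account is suspended, then by Premise 2, login fails.
Since one of the account is active or the account is suspended must hold, we get login succeeds or login fails.

Login succeeds or login fails.


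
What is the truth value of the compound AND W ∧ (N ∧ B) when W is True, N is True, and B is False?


W = True, N = True, B = False
Step 1: N ∧ B = True AND False = False
Step 2: W ∧ False = True AND False = False
AND is true only when ALL operands are true.

False


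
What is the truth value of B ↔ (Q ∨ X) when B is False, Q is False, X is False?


B = False, Q = False, X = False
Step 1: Q ∨ X = False OR False = False
Step 2: B ↔ (False): true when both sides have same truth value.
Result: False ↔ False = True

True


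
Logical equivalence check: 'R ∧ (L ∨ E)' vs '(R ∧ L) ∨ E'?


Expression 1: R ∧ (L ∨ E)
Expression 2: (R ∧ L) ∨ E
Truth table (R L E | Expr1 Expr2):
  T T T |   T     T
  T T F |   T     T
  T F T |   T     T
  T F F |   F     F
  F T T |   F     T   ← differ
  F T F |   F     F
  F F T |   F     T   ← differ
  F F F |   F     F
Counterexample: R=F, L=T, E=T gives Expr1 = F but Expr2 = T, so the expressions are NOT logically equivalent.

No


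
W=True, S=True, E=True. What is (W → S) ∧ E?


W = True, S = True, E = True
Expression: (W → S) ∧ E
Step 1: W → S = True → True (false only if W=True, S=False) = True
Step 2: (True) ∧ E = True AND True = True

True


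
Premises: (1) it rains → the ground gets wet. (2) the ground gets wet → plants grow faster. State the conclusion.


Hypothetical syllogism: P → Q, Q → R ⊢ P → R
Premise 1: it rains → the ground gets wet
Premise 2: the ground gets wet → plants grow faster
Chain the implications: the middle term (the ground gets wet) links the two.
Conclusion: If it rains, then plants grow faster.

If it rains, then plants grow faster.


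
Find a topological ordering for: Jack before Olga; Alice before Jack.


Constraints: Jack before Olga; Alice before Jack
Method: repeatedly schedule the remaining task that has no remaining task required before it.
  Step 1: remaining {Jack, Alice, Olga}; every task except Alice still has a predecessor pending → schedule Alice.
  Step 2: remaining {Jack, Olga}; every task except Jack still has a predecessor pending → schedule Jack.
  Step 3: only Olga remains → schedule Olga.
Resulting order:

Alice → Jack → Olga


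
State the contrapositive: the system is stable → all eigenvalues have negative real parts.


Original: If the system is stable, then all eigenvalues have negative real parts
Contrapositive: If ¬Q, then ¬P
Negate Q: not (all eigenvalues have negative real parts)
Negate P: not (the system is stable)

If not (all eigenvalues have negative real parts), then not (the system is stable).


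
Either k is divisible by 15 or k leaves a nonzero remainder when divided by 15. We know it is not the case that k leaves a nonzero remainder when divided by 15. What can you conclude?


Disjunctive syllogism: P ∨ Q, ¬P ⊢ Q
Disjunction: k is divisible by 15 ∨ k leaves a nonzero remainder when divided by 15
We know it is not the case that k leaves a nonzero remainder when divided by 15.
By disjunctive syllogism, the other disjunct must be true.

k is divisible by 15


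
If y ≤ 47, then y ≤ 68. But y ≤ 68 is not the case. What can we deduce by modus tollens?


Modus tollens: P → Q, ¬Q ⊢ ¬P
P: y ≤ 47
Q: y ≤ 68
We have P → Q and Q is false.
By modus tollens, P must be false.

It is not the case that y ≤ 47


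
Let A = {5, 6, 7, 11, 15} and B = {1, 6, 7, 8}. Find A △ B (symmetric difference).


A = {5, 6, 7, 11, 15}
B = {1, 6, 7, 8}
Operation: symmetric difference
In A only: [5, 11, 15], in B only: [1, 8]

{1, 5, 8, 11, 15}


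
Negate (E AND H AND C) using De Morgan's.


De Morgan's law: ¬(P ∧ Q ∧ R) ≡ ¬P ∨ ¬Q ∨ ¬R
¬(E ∧ H ∧ C) = ¬E ∨ ¬H ∨ ¬C

¬E ∨ ¬H ∨ ¬C


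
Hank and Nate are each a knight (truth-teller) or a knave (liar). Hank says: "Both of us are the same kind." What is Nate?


Hank says: "Both of us are the same kind."
Case 1: Hank is a Knight (truth-teller)
  Statement is true → they ARE the same → Nate is also a Knight
Case 2: Hank is a Knave (liar)
  Statement is false → they are NOT the same → Nate is a Knight
In both cases, Nate is a Knight.

Knight


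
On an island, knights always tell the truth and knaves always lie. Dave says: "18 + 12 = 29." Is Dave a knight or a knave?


Statement: "18 + 12 = 29."
Actual: 18 + 12 = 30
Claimed: 29
Statement is FALSE → Dave lies → Knave

Knave


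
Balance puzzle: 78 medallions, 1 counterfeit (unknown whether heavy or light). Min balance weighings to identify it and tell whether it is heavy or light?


Let n = 78. 156 possibilities (n medallions × lighter/heavier); each weighing has 3 outcomes.
Bound for k weighings: say the first weighing puts j medallions on each pan. If it tips, the 2j weighed medallions remain suspects (each with a known direction) and k-1 weighings give 3^(k-1) outcomes; 3^(k-1) is odd, so 2j ≤ 3^(k-1) - 1. If it balances, the n - 2j unweighed medallions remain with direction unknown: 2(n - 2j) ≤ 3^(k-1) - 1 by the same parity argument. Adding, n ≤ (3^(k-1) - 1) + (3^(k-1) - 1)/2 = (3^k - 3)/2, and the classical three-group strategy achieves this (3 medallions in 2 weighings, 12 in 3, 39 in 4, 120 in 5).
So we need the smallest k with (3^k - 3)/2 ≥ 78.
k = 4: (3^4 - 3)/2 = 39 < 78 ✗
k = 5: (3^5 - 3)/2 = 120 ≥ 78 ✓

5


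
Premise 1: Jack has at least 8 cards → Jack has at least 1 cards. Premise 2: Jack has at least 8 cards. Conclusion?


Modus ponens: P → Q, P ⊢ Q
P: Jack has at least 8 cards
Q: Jack has at least 1 cards
We have P → Q and P is true.
By modus ponens, Q must be true.

Jack has at least 1 cards


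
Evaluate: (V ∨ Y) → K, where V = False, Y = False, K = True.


V = False, Y = False, K = True
Step 1: V ∨ Y = False OR False = False
Step 2: (False) → K: false only when antecedent=True and K=False.
Result: True

True


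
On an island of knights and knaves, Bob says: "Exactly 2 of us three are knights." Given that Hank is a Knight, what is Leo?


Bob claims exactly 2 knights among Bob, Hank, Leo.
Given: Hank is a Knight.

Case 1: Bob is a Knight (tells truth)
  Then exactly 2 of the three are knights.
  Counting Bob, Hank: 2 knight(s) so far. Need 0 more → Leo = Knave.
Case 2: Bob is a Knave (lies)
  Then the count is NOT 2.
  If Leo = Knight, count = 2 = 2 → claim would be true, contradicts lie.
  If Leo = Knave, count = 1 ≠ 2 → lie confirmed ✓

Leo is a Knave.

Knave


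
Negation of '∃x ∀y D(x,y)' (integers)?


Original: ∃x ∀y D(x,y)
Rule: ¬∀→∃, ¬∃→∀, negate predicate.
Negation: ∀x ∃y ¬D(x,y)

∀x ∃y ¬D(x,y)


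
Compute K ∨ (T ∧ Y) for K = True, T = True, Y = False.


K = True, T = True, Y = False
Step 1: T ∧ Y = True AND False = False
Step 2: K ∨ False = True OR False = True
AND evaluated first (higher precedence); then OR applied.

True


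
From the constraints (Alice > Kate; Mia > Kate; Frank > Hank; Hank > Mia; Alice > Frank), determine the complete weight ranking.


Constraints: Alice > Kate; Mia > Kate; Frank > Hank; Hank > Mia; Alice > Frank
Method: at each step, the next-highest is the one remaining person who never appears on the smaller side of a constraint between remaining people.
  Step 1: remaining {Hank, Kate, Mia, Frank, Alice}; on the smaller side: {Hank, Kate, Mia, Frank} → Alice is next (Alice > Kate; Alice > Frank).
  Step 2: remaining {Hank, Kate, Mia, Frank}; on the smaller side: {Hank, Kate, Mia} → Frank is next (Frank > Hank).
  Step 3: remaining {Hank, Kate, Mia}; on the smaller side: {Kate, Mia} → Hank is next (Hank > Mia).
  Step 4: remaining {Kate, Mia}; on the smaller side: {Kate} → Mia is next (Mia > Kate).
  Step 5: only Kate remains → lowest.
Final ranking (highest to lowest):

Alice > Frank > Hank > Mia > Kate


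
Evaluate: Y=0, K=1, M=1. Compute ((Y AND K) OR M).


Y AND K = 0&1 = 0
0 OR 1 = 1

1


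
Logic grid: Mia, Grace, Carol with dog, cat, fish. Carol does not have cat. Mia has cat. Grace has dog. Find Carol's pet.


From clues:
  Grace → dog
  Mia → cat
By elimination, Carol gets the remaining.

fish


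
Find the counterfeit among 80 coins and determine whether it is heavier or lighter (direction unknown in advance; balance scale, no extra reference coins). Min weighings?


Let n = 80. 160 possibilities (n coins × lighter/heavier); each weighing has 3 outcomes.
Bound for k weighings: say the first weighing puts j coins on each pan. If it tips, the 2j weighed coins remain suspects (each with a known direction) and k-1 weighings give 3^(k-1) outcomes; 3^(k-1) is odd, so 2j ≤ 3^(k-1) - 1. If it balances, the n - 2j unweighed coins remain with direction unknown: 2(n - 2j) ≤ 3^(k-1) - 1 by the same parity argument. Adding, n ≤ (3^(k-1) - 1) + (3^(k-1) - 1)/2 = (3^k - 3)/2, and the classical three-group strategy achieves this (3 coins in 2 weighings, 12 in 3, 39 in 4, 120 in 5).
So we need the smallest k with (3^k - 3)/2 ≥ 80.
k = 4: (3^4 - 3)/2 = 39 < 80 ✗
k = 5: (3^5 - 3)/2 = 120 ≥ 80 ✓

5


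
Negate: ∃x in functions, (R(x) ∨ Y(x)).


Original: ∃x (R(x) ∨ Y(x))
Rule: ¬∀→∃, ¬∃→∀, negate predicate.
Negation: ∀x (¬R(x) ∧ ¬Y(x))

∀x (¬R(x) ∧ ¬Y(x))


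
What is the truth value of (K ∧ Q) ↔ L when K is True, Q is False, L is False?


K = True, Q = False, L = False
Step 1: K ∧ Q = True AND False = False
Step 2: (False) ↔ L: true when both sides have same truth value.
Result: False ↔ False = True

True


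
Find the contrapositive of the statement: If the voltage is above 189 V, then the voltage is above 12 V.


Original: If the voltage is above 189 V, then the voltage is above 12 V
Contrapositive: If ¬Q, then ¬P
Negate Q: not (the voltage is above 12 V)
Negate P: not (the voltage is above 189 V)

If not (the voltage is above 12 V), then not (the voltage is above 189 V).


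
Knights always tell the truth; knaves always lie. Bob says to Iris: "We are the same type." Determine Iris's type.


Bob says: "We are the same type."
Case 1: Bob is a Knight (truth-teller)
  Statement is true → they ARE the same → Iris is also a Knight
Case 2: Bob is a Knave (liar)
  Statement is false → they are NOT the same → Iris is a Knight
In both cases, Iris is a Knight.

Knight


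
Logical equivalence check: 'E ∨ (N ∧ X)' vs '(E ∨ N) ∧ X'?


Expression 1: E ∨ (N ∧ X)
Expression 2: (E ∨ N) ∧ X
Truth table (E N X | Expr1 Expr2):
  T T T |   T     T
  T T F |   T     F   ← differ
  T F T |   T     T
  T F F |   T     F   ← differ
  F T T |   T     T
  F T F |   F     F
  F F T |   F     F
  F F F |   F     F
Counterexample: E=T, N=T, X=F gives Expr1 = T but Expr2 = F, so the expressions are NOT logically equivalent.

No


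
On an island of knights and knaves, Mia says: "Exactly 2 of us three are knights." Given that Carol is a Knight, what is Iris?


Mia claims exactly 2 knights among Mia, Carol, Iris.
Given: Carol is a Knight.

Case 1: Mia is a Knight (tells truth)
  Then exactly 2 of the three are knights.
  Counting Mia, Carol: 2 knight(s) so far. Need 0 more → Iris = Knave.
Case 2: Mia is a Knave (lies)
  Then the count is NOT 2.
  If Iris = Knight, count = 2 = 2 → claim would be true, contradicts lie.
  If Iris = Knave, count = 1 ≠ 2 → lie confirmed ✓

Iris is a Knave.

Knave


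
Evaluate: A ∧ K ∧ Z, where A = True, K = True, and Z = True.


A = True, K = True, Z = True
Step 1: A ∧ K = True AND True = True
Step 2: (True) ∧ Z = (True) AND True = True
AND is true only when ALL operands are true.

True


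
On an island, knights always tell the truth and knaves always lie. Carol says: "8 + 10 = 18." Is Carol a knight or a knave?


Statement: "8 + 10 = 18."
Actual: 8 + 10 = 18
Claimed: 18
Statement is TRUE → Carol tells the truth → Knight

Knight


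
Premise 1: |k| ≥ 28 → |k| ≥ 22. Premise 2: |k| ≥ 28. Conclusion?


Modus ponens: P → Q, P ⊢ Q
P: |k| ≥ 28
Q: |k| ≥ 22
We have P → Q and P is true.
By modus ponens, Q must be true.

|k| ≥ 22


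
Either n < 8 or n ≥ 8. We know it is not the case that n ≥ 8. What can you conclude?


Disjunctive syllogism: P ∨ Q, ¬P ⊢ Q
Disjunction: n < 8 ∨ n ≥ 8
We know it is not the case that n ≥ 8.
By disjunctive syllogism, the other disjunct must be true.

n < 8


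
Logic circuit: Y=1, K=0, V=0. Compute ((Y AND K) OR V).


Y AND K = 1&0 = 0
0 OR 0 = 0

0


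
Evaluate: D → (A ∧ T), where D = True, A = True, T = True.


D = True, A = True, T = True
Step 1: A ∧ T = True AND True = True
Step 2: D → (True): false only when D=True and consequent=False.
Result: True

True


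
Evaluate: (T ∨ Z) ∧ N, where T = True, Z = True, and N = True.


T = True, Z = True, N = True
Step 1: T ∨ Z = True OR True = True
Step 2: True ∧ N = True AND True = True
OR is true when at least one operand is true; AND requires both.

True


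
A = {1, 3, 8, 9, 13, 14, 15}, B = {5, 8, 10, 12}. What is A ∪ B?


A = {1, 3, 8, 9, 13, 14, 15}
B = {5, 8, 10, 12}
Operation: union
All elements combined: 1, 3, 5, 8, 9, 10, 12, 13, 14, 15

{1, 3, 5, 8, 9, 10, 12, 13, 14, 15}


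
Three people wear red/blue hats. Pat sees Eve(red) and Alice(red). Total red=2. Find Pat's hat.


Total red = 2, seen red = 2
Own red = 2 - 2 = 0
Pat's hat is blue.

blue


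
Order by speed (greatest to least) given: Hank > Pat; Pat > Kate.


Constraints: Hank > Pat; Pat > Kate
Method: at each step, the next-highest is the one remaining person who never appears on the smaller side of a constraint between remaining people.
  Step 1: remaining {Kate, Pat, Hank}; on the smaller side: {Kate, Pat} → Hank is next (Hank > Pat).
  Step 2: remaining {Kate, Pat}; on the smaller side: {Kate} → Pat is next (Pat > Kate).
  Step 3: only Kate remains → lowest.
Final ranking (highest to lowest):

Hank > Pat > Kate


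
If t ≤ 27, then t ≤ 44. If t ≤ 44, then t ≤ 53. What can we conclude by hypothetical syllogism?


Hypothetical syllogism: P → Q, Q → R ⊢ P → R
Premise 1: t ≤ 27 → t ≤ 44
Premise 2: t ≤ 44 → t ≤ 53
Chain the implications: the middle term (t ≤ 44) links the two.
Conclusion: If t ≤ 27, then t ≤ 53.

If t ≤ 27, then t ≤ 53.


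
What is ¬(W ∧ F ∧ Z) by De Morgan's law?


De Morgan's law: ¬(P ∧ Q ∧ R) ≡ ¬P ∨ ¬Q ∨ ¬R
¬(W ∧ F ∧ Z) = ¬W ∨ ¬F ∨ ¬Z

¬W ∨ ¬F ∨ ¬Z


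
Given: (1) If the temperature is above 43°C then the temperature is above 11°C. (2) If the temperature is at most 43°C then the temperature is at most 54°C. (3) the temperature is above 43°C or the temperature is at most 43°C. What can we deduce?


Constructive dilemma: (P → Q) ∧ (R → S), P ∨ R ⊢ Q ∨ S
Premise 1: the temperature is above 43°C → the temperature is above 11°C
Premise 2: the temperature is at most 43°C → the temperature is at most 54°C
Premise 3: the temperature is above 43°C ∨ the temperature is at most 43°C
Case 1: Assuming the temperature is above 43°C, then by Premise 1, the temperature is above 11°C.
Case 2: Assuming the temperature is at most 43°C, then by Premise 2, the temperature is at most 54°C.
Since one of the temperature is above 43°C or the temperature is at most 43°C must hold, we get the temperature is above 11°C or the temperature is at most 54°C.

The temperature is above 11°C or the temperature is at most 54°C.


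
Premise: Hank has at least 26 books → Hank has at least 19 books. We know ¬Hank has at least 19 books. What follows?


Modus tollens: P → Q, ¬Q ⊢ ¬P
P: Hank has at least 26 books
Q: Hank has at least 19 books
We have P → Q and Q is false.
By modus tollens, P must be false.

It is not the case that Hank has at least 26 books


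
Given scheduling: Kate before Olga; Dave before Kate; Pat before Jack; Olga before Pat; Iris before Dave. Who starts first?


Constraints: Kate before Olga; Dave before Kate; Pat before Jack; Olga before Pat; Iris before Dave
The first task can have nothing scheduled before it, so it must never appear on the right of a 'before'.
Tasks appearing after some 'before': Olga, Kate, Jack, Pat, Dave.
The only task not in that list is Iris → it is first.

Iris


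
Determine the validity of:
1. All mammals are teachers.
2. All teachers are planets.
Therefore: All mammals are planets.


Premise 1: All mammals are teachers.
Premise 2: All teachers are planets.
Conclusion: All mammals are planets.
Barbara syllogism (AAA-1): All A are B, All B are C → All A are C.
Middle term (teachers) distributed in premise 2.

Valid


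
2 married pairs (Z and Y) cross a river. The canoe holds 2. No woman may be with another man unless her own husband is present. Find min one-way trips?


Label couples Z and Y.
1. WZ+WY → (far: WZ,WY; near: HZ,HY)
2. WZ ←   (far: WY; near: HZ,HY,WZ)
3. HZ+HY → (far: HZ,HY,WY; near: WZ)
4. HZ ←   (far: HY,WY; near: HZ,WZ)  — HZ returns, since WZ is alone on near bank
5. HZ+WZ → (far: all four; near: empty)
Every state respects the constraint.
Minimum trips = 5

5


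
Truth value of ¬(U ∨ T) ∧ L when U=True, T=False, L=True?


U = True, T = False, L = True
Expression: ¬(U ∨ T) ∧ L
Step 1: U ∨ T = True OR False = True
Step 2: ¬(U ∨ T) = NOT True = False
Step 3: (False) ∧ L = False AND True = False

False


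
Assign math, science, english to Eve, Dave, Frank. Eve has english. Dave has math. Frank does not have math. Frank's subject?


From clues:
  Eve → english
  Dave → math
By elimination, Frank gets the remaining.

science


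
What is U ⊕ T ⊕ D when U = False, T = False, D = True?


U = False, T = False, D = True
Step 1: U ⊕ T = False XOR False = False
Step 2: False ⊕ D = False XOR True = True
XOR is true when an odd number of operands are true.

True


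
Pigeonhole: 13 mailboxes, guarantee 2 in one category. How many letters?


Pigeonhole: to guarantee k in one of n categories, need (k-1)×n + 1.
k = 2, n = 13
Minimum = (2-1) × 13 + 1 = 1 × 13 + 1

14
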